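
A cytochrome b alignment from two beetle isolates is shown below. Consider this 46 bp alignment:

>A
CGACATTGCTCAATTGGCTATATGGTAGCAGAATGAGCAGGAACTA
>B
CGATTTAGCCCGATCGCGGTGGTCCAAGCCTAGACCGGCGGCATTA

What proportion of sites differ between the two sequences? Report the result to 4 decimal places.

The sequences differ at 25 of 46 positions.
p = 25/46 = 0.543478… ≈ 0.5435 (to 4 d.p.).

0.5435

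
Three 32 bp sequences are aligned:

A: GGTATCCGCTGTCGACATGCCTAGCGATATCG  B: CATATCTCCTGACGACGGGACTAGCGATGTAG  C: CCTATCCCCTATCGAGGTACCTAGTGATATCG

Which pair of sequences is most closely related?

A–B: 10/32 differ, p = 0.313, d = 0.404.
A–C: 8/32 differ, p = 0.250, d = 0.304.
B–C: 11/32 differ, p = 0.344, d = 0.460.
The smallest distance is between A and C.

A and C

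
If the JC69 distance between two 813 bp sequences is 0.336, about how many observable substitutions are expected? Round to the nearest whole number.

Invert JC69: p = (3/4)(1 − e^(−4d/3)) = 0.75 × (1 − e^(-0.448)) = 0.75 × (1 − 0.638905) = 0.270821.
Expected differing sites = pL ≈ 0.270821 × 813 = 220.177473 ≈ 220.

220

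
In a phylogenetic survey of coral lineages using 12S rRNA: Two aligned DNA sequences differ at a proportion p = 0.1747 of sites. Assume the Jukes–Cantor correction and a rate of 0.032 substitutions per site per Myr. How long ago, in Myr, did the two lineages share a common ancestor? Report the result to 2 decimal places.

d = −(3/4) ln(1 − 4p/3) = −0.75 ln(1 − 0.232933) = −0.75 ln(0.767067)
  = −0.75 × (-0.265181) = 0.198886 substitutions/site.
Under a molecular clock d = 2μt, so t = d/(2μ) = 0.198886 / (2 × 0.032) = 3.11 Myr.

3.11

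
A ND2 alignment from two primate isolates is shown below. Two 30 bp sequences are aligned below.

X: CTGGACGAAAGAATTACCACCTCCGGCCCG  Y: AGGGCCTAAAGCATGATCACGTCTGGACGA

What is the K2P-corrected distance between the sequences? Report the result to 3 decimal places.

0.576

Of 30 sites, 3 differences are transitions and 9 are transversions, so P = 3/30 = 0.1 and Q = 9/30 = 0.3.
Under the Kimura two-parameter model, d = −½ ln(1 − 2P − Q) − ¼ ln(1 − 2Q).
1 − 2P − Q = 0.5, giving −½ ln(0.5) = 0.346574.
1 − 2Q = 0.4, giving −¼ ln(0.4) = 0.229073.
d = 0.346574 + 0.229073 = 0.575647.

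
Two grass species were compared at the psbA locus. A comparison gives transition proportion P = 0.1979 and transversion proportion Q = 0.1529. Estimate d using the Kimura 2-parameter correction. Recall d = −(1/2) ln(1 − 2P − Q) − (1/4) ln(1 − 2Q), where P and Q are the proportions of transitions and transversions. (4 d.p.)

Under the Kimura two-parameter model, d = −½ ln(1 − 2P − Q) − ¼ ln(1 − 2Q).
1 − 2P − Q = 0.4513, giving −½ ln(0.4513) = 0.397811.
1 − 2Q = 0.6942, giving −¼ ln(0.6942) = 0.091249.
d = 0.397811 + 0.091249 = 0.489060.

0.4891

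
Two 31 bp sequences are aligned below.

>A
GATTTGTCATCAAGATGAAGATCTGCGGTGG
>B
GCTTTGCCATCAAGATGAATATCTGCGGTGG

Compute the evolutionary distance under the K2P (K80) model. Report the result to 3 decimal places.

Of 31 sites, 1 differences are transitions and 2 are transversions, so P = 1/31 ≈ 0.032258 and Q = 2/31 ≈ 0.064516.
Under the Kimura two-parameter model, d = −½ ln(1 − 2P − Q) − ¼ ln(1 − 2Q).
1 − 2P − Q = 0.870968, giving −½ ln(0.870968) = 0.069075.
1 − 2Q = 0.870968, giving −¼ ln(0.870968) = 0.034538.
d = 0.069075 + 0.034538 = 0.103613.

0.104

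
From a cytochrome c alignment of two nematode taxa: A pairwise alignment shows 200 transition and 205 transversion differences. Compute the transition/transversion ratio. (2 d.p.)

R = 200/205 = 0.975609… ≈ 0.98 (to 2 d.p.).

0.98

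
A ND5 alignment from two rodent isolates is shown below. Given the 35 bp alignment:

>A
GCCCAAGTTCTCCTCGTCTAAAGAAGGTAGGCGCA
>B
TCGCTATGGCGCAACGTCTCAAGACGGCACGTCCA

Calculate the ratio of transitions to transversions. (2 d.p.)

Transitions are A↔G and C↔T; transversions are all other mismatches.
Transitions: 2. Transversions: 13.
R = 2/13 = 0.153846… ≈ 0.15 (to 2 d.p.).

0.15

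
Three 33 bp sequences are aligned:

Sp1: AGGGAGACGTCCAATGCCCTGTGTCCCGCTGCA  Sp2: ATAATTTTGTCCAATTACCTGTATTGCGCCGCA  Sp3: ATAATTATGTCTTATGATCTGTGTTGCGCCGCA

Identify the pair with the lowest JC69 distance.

Sp2 and Sp3

Sp1–Sp2: 13/33 differ, p = 0.394, d = 0.559.
Sp1–Sp3: 13/33 differ, p = 0.394, d = 0.559.
Sp2–Sp3: 6/33 differ, p = 0.182, d = 0.208.
The smallest distance is between Sp2 and Sp3.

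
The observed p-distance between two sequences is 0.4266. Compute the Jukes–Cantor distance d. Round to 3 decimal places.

0.631

d = −(3/4) ln(1 − 4p/3) = −0.75 ln(1 − 0.5688) = −0.75 ln(0.4312)
  = −0.75 × (-0.841183) = 0.630887 substitutions/site.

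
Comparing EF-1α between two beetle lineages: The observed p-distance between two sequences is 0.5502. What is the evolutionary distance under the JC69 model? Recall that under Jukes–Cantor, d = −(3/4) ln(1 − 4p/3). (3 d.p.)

0.992

d = −(3/4) ln(1 − 4p/3) = −0.75 ln(1 − 0.7336) = −0.75 ln(0.2664)
  = −0.75 × (-1.322756) = 0.992067 substitutions/site.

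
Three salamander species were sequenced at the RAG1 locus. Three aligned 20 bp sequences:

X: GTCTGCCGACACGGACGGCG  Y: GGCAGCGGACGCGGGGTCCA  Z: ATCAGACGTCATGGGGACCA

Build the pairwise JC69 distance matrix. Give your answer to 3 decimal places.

X–Y: 9/20 sites differ → p = 0.45, d = −0.75 ln(1 − 0.6) = 0.687218 ≈ 0.687.
X–Z: 10/20 sites differ → p = 0.5, d = −0.75 ln(1 − 0.666667) = 0.823960 ≈ 0.824.
Y–Z: 8/20 sites differ → p = 0.4, d = −0.75 ln(1 − 0.533333) = 0.571605 ≈ 0.572.

d(X,Y) = 0.687, d(X,Z) = 0.824, d(Y,Z) = 0.572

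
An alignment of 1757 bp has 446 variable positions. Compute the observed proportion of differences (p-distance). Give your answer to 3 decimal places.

0.254

p = 446/1757 = 0.253841… ≈ 0.254 (to 3 d.p.).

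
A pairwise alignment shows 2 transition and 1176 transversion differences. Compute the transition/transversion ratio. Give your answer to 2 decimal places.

R = 2/1176 = 0.001700… ≈ 0.00 (to 2 d.p.).

0.00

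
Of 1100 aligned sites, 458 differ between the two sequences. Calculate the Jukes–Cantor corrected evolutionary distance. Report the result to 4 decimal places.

p = 458/1100 ≈ 0.416364.
d = −(3/4) ln(1 − 4p/3) = −0.75 ln(1 − 0.555152) = −0.75 ln(0.444848)
  = −0.75 × (-0.810023) = 0.607517 substitutions/site.

0.6075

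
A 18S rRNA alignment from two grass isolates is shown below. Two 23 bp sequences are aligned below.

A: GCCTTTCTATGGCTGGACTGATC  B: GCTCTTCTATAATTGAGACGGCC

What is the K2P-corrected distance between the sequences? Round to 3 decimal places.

1.244

Of 23 sites, 10 differences are transitions and 1 are transversions, so P = 10/23 ≈ 0.434783 and Q = 1/23 ≈ 0.043478.
Under the Kimura two-parameter model, d = −½ ln(1 − 2P − Q) − ¼ ln(1 − 2Q).
1 − 2P − Q = 0.086956, giving −½ ln(0.086956) = 1.221177.
1 − 2Q = 0.913044, giving −¼ ln(0.913044) = 0.022743.
d = 1.221177 + 0.022743 = 1.243920.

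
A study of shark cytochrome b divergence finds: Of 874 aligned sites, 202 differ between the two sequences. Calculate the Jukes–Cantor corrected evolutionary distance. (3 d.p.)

p = 202/874 ≈ 0.231121.
d = −(3/4) ln(1 − 4p/3) = −0.75 ln(1 − 0.308161) = −0.75 ln(0.691839)
  = −0.75 × (-0.368402) = 0.276302 substitutions/site.

0.276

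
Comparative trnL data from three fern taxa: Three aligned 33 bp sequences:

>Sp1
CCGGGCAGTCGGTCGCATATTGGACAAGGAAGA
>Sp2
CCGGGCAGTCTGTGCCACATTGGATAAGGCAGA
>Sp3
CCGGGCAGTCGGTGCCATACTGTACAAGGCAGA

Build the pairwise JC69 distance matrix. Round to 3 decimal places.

d(Sp1,Sp2) = 0.208, d(Sp1,Sp3) = 0.169, d(Sp2,Sp3) = 0.169

Sp1–Sp2: 6/33 sites differ → p ≈ 0.181818, d = −0.75 ln(1 − 0.242424) = 0.208224 ≈ 0.208.
Sp1–Sp3: 5/33 sites differ → p ≈ 0.151515, d = −0.75 ln(1 − 0.20202) = 0.169254 ≈ 0.169.
Sp2–Sp3: 5/33 sites differ → p ≈ 0.151515, d = −0.75 ln(1 − 0.20202) = 0.169254 ≈ 0.169.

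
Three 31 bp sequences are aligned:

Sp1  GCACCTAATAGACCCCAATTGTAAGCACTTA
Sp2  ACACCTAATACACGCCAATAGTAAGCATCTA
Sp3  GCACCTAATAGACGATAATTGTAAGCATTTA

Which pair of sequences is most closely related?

Sp1–Sp2: 6/31 differ, p = 0.194, d = 0.224.
Sp1–Sp3: 4/31 differ, p = 0.129, d = 0.142.
Sp2–Sp3: 6/31 differ, p = 0.194, d = 0.224.
The smallest distance is between Sp1 and Sp3.

Sp1 and Sp3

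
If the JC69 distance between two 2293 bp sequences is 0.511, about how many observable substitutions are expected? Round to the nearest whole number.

Invert JC69: p = (3/4)(1 − e^(−4d/3)) = 0.75 × (1 − e^(-0.681333)) = 0.75 × (1 − 0.505942) = 0.370544.
Expected differing sites = pL ≈ 0.370544 × 2293 = 849.657392 ≈ 850.

850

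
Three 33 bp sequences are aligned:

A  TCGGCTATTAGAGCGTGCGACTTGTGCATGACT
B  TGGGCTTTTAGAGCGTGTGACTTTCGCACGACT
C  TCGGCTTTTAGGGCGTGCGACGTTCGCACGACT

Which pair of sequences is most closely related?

A–B: 6/33 differ, p = 0.182, d = 0.208.
A–C: 6/33 differ, p = 0.182, d = 0.208.
B–C: 4/33 differ, p = 0.121, d = 0.132.
The smallest distance is between B and C.

B and C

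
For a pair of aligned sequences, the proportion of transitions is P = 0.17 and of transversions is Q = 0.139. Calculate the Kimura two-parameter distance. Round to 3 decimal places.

0.407

Under the Kimura two-parameter model, d = −½ ln(1 − 2P − Q) − ¼ ln(1 − 2Q).
1 − 2P − Q = 0.521, giving −½ ln(0.521) = 0.326003.
1 − 2Q = 0.722, giving −¼ ln(0.722) = 0.081433.
d = 0.326003 + 0.081433 = 0.407436.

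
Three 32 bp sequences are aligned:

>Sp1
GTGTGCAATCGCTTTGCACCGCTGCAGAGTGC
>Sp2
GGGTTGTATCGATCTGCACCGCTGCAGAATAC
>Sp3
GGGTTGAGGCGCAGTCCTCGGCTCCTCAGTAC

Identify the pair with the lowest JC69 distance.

Sp1 and Sp2

Sp1–Sp2: 8/32 differ, p = 0.250, d = 0.304.
Sp1–Sp3: 14/32 differ, p = 0.438, d = 0.657.
Sp2–Sp3: 13/32 differ, p = 0.406, d = 0.585.
The smallest distance is between Sp1 and Sp2.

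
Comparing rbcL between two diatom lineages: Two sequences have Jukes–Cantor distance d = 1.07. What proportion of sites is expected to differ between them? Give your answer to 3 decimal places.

p = (3/4)(1 − e^(−4d/3)) = 0.75 × (1 − e^(-1.426667)) = 0.75 × (1 − 0.240108) = 0.569919.

0.570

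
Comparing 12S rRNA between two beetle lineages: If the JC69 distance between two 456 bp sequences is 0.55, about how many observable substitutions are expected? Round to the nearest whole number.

Invert JC69: p = (3/4)(1 − e^(−4d/3)) = 0.75 × (1 − e^(-0.733333)) = 0.75 × (1 − 0.480305) = 0.389771.
Expected differing sites = pL ≈ 0.389771 × 456 = 177.735576 ≈ 178.

178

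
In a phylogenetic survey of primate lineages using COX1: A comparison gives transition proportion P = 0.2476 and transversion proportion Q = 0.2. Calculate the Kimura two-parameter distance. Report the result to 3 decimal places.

0.722

Under the Kimura two-parameter model, d = −½ ln(1 − 2P − Q) − ¼ ln(1 − 2Q).
1 − 2P − Q = 0.3048, giving −½ ln(0.3048) = 0.594050.
1 − 2Q = 0.6, giving −¼ ln(0.6) = 0.127706.
d = 0.594050 + 0.127706 = 0.721756.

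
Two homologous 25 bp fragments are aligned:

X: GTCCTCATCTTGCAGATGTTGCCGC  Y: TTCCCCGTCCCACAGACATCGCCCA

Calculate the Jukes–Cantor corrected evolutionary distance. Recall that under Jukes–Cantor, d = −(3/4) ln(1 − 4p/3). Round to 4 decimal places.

0.6626

The sequences differ at 11 of 25 sites, so p = 11/25 = 0.44.
d = −(3/4) ln(1 − 4p/3) = −0.75 ln(1 − 0.586667) = −0.75 ln(0.413333)
  = −0.75 × (-0.883502) = 0.662627 substitutions/site.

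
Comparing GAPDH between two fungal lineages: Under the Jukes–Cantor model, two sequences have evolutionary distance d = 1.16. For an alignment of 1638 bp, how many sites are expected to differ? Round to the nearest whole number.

Invert JC69: p = (3/4)(1 − e^(−4d/3)) = 0.75 × (1 − e^(-1.546667)) = 0.75 × (1 − 0.212957) = 0.590282.
Expected differing sites = pL ≈ 0.590282 × 1638 = 966.881916 ≈ 967.

967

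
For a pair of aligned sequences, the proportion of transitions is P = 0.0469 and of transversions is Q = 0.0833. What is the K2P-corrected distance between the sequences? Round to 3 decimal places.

0.143

Under the Kimura two-parameter model, d = −½ ln(1 − 2P − Q) − ¼ ln(1 − 2Q).
1 − 2P − Q = 0.8229, giving −½ ln(0.8229) = 0.097460.
1 − 2Q = 0.8334, giving −¼ ln(0.8334) = 0.045560.
d = 0.097460 + 0.045560 = 0.143020.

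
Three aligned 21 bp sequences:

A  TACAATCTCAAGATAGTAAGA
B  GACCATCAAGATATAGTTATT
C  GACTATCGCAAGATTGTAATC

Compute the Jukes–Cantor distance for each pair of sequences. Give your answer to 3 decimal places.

d(A,B) = 0.635, d(A,C) = 0.360, d(B,C) = 0.532

A–B: 9/21 sites differ → p ≈ 0.428571, d = −0.75 ln(1 − 0.571428) = 0.635472 ≈ 0.635.
A–C: 6/21 sites differ → p ≈ 0.285714, d = −0.75 ln(1 − 0.380952) = 0.359679 ≈ 0.360.
B–C: 8/21 sites differ → p ≈ 0.380952, d = −0.75 ln(1 − 0.507936) = 0.531860 ≈ 0.532.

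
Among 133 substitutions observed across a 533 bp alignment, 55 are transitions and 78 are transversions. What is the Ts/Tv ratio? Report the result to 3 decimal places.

R = 55/78 = 0.705128… ≈ 0.705 (to 3 d.p.).

0.705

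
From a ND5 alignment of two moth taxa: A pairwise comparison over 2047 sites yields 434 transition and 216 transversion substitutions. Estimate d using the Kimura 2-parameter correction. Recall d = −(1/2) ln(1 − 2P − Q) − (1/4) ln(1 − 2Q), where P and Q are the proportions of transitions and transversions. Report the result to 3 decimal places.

P = 434/2047 ≈ 0.212018 and Q = 216/2047 ≈ 0.10552.
Under the Kimura two-parameter model, d = −½ ln(1 − 2P − Q) − ¼ ln(1 − 2Q).
1 − 2P − Q = 0.470444, giving −½ ln(0.470444) = 0.377039.
1 − 2Q = 0.78896, giving −¼ ln(0.78896) = 0.059260.
d = 0.377039 + 0.059260 = 0.436299.

0.436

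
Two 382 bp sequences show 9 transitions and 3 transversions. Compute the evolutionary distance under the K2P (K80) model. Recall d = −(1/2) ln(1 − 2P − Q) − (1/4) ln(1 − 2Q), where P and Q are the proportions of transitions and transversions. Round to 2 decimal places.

0.03

P = 9/382 ≈ 0.02356 and Q = 3/382 ≈ 0.007853.
Under the Kimura two-parameter model, d = −½ ln(1 − 2P − Q) − ¼ ln(1 − 2Q).
1 − 2P − Q = 0.945027, giving −½ ln(0.945027) = 0.028271.
1 − 2Q = 0.984294, giving −¼ ln(0.984294) = 0.003958.
d = 0.028271 + 0.003958 = 0.032229.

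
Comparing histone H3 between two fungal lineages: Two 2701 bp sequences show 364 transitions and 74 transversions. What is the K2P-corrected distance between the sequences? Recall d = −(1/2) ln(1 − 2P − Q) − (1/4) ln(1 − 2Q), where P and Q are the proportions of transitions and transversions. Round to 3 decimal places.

P = 364/2701 ≈ 0.134765 and Q = 74/2701 ≈ 0.027397.
Under the Kimura two-parameter model, d = −½ ln(1 − 2P − Q) − ¼ ln(1 − 2Q).
1 − 2P − Q = 0.703073, giving −½ ln(0.703073) = 0.176147.
1 − 2Q = 0.945206, giving −¼ ln(0.945206) = 0.014088.
d = 0.176147 + 0.014088 = 0.190235.

0.190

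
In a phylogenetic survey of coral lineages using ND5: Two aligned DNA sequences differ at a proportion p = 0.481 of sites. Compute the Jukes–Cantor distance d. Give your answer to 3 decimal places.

d = −(3/4) ln(1 − 4p/3) = −0.75 ln(1 − 0.641333) = −0.75 ln(0.358667)
  = −0.75 × (-1.025361) = 0.769021 substitutions/site.

0.769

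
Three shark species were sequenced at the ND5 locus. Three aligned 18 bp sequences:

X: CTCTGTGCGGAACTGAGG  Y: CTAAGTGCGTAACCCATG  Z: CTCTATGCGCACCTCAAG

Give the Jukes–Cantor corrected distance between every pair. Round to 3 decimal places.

d(X,Y) = 0.441, d(X,Z) = 0.347, d(Y,Z) = 0.548

X–Y: 6/18 sites differ → p ≈ 0.333333, d = −0.75 ln(1 − 0.444444) = 0.440839 ≈ 0.441.
X–Z: 5/18 sites differ → p ≈ 0.277778, d = −0.75 ln(1 − 0.370371) = 0.346968 ≈ 0.347.
Y–Z: 7/18 sites differ → p ≈ 0.388889, d = −0.75 ln(1 − 0.518519) = 0.548166 ≈ 0.548.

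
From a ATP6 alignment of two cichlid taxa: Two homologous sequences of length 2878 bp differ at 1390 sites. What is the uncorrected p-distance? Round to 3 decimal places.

p = 1390/2878 = 0.482974… ≈ 0.483 (to 3 d.p.).

0.483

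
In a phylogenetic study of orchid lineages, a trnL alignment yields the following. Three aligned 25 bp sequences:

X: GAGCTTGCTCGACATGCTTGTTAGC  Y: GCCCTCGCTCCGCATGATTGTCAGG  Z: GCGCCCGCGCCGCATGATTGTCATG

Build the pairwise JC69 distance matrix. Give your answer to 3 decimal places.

d(X,Y) = 0.417, d(X,Z) = 0.572, d(Y,Z) = 0.180

X–Y: 8/25 sites differ → p = 0.32, d = −0.75 ln(1 − 0.426667) = 0.417216 ≈ 0.417.
X–Z: 10/25 sites differ → p = 0.4, d = −0.75 ln(1 − 0.533333) = 0.571605 ≈ 0.572.
Y–Z: 4/25 sites differ → p = 0.16, d = −0.75 ln(1 − 0.213333) = 0.179963 ≈ 0.180.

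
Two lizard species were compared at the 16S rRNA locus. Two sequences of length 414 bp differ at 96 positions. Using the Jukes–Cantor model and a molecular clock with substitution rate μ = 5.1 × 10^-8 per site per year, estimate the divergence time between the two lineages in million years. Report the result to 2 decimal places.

p = 96/414 ≈ 0.231884.
d = −(3/4) ln(1 − 4p/3) = −0.75 ln(1 − 0.309179) = −0.75 ln(0.690821)
  = −0.75 × (-0.369875) = 0.277406 substitutions/site.
Under a molecular clock d = 2μt, so t = d/(2μ) = 0.277406 / (2 × 5.1 × 10^-8) = 2.72 million years.

2.72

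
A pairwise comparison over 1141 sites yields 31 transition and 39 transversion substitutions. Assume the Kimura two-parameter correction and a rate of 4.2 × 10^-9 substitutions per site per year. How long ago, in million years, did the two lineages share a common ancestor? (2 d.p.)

P = 31/1141 ≈ 0.027169 and Q = 39/1141 ≈ 0.034181.
Under the Kimura two-parameter model, d = −½ ln(1 − 2P − Q) − ¼ ln(1 − 2Q).
1 − 2P − Q = 0.911481, giving −½ ln(0.911481) = 0.046342.
1 − 2Q = 0.931638, giving −¼ ln(0.931638) = 0.017703.
d = 0.046342 + 0.017703 = 0.064045.
Under a molecular clock d = 2μt, so t = d/(2μ) = 0.064045 / (2 × 4.2 × 10^-9) = 7.62 million years.

7.62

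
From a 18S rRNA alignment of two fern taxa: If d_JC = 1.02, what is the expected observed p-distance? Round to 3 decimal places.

p = (3/4)(1 − e^(−4d/3)) = 0.75 × (1 − e^(-1.36)) = 0.75 × (1 − 0.256661) = 0.557504.

0.558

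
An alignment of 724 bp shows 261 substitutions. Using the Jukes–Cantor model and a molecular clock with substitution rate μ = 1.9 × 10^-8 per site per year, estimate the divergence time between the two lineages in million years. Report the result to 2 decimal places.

p = 261/724 ≈ 0.360497.
d = −(3/4) ln(1 − 4p/3) = −0.75 ln(1 − 0.480663) = −0.75 ln(0.519337)
  = −0.75 × (-0.655202) = 0.491402 substitutions/site.
Under a molecular clock d = 2μt, so t = d/(2μ) = 0.491402 / (2 × 1.9 × 10^-8) = 12.93 million years.

12.93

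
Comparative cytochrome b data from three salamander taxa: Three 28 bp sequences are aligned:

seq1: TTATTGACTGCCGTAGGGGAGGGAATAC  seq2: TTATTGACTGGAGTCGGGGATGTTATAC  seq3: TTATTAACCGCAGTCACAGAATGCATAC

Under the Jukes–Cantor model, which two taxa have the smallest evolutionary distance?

seq1–seq2: 6/28 differ, p = 0.214, d = 0.252.
seq1–seq3: 10/28 differ, p = 0.357, d = 0.485.
seq2–seq3: 10/28 differ, p = 0.357, d = 0.485.
The smallest distance is between seq1 and seq2.

seq1 and seq2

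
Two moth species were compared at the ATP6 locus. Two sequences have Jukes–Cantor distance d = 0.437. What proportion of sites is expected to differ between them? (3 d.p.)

p = (3/4)(1 − e^(−4d/3)) = 0.75 × (1 − e^(-0.582667)) = 0.75 × (1 − 0.558407) = 0.331195.

0.331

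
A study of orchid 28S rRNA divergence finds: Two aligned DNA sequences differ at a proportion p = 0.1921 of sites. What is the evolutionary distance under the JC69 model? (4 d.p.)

0.2219

d = −(3/4) ln(1 − 4p/3) = −0.75 ln(1 − 0.256133) = −0.75 ln(0.743867)
  = −0.75 × (-0.295893) = 0.221920 substitutions/site.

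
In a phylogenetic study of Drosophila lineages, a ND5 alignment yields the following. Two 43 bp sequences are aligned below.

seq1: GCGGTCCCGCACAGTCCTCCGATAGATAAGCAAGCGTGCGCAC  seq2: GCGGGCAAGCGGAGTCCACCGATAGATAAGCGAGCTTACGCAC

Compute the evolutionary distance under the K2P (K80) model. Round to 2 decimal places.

0.25

Of 43 sites, 3 differences are transitions and 6 are transversions, so P = 3/43 ≈ 0.069767 and Q = 6/43 ≈ 0.139535.
Under the Kimura two-parameter model, d = −½ ln(1 − 2P − Q) − ¼ ln(1 − 2Q).
1 − 2P − Q = 0.720931, giving −½ ln(0.720931) = 0.163606.
1 − 2Q = 0.72093, giving −¼ ln(0.72093) = 0.081803.
d = 0.163606 + 0.081803 = 0.245409.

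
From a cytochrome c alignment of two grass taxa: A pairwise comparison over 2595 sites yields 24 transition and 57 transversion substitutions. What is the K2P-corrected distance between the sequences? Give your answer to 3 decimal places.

0.032

P = 24/2595 ≈ 0.009249 and Q = 57/2595 ≈ 0.021965.
Under the Kimura two-parameter model, d = −½ ln(1 − 2P − Q) − ¼ ln(1 − 2Q).
1 − 2P − Q = 0.959537, giving −½ ln(0.959537) = 0.020652.
1 − 2Q = 0.95607, giving −¼ ln(0.95607) = 0.011231.
d = 0.020652 + 0.011231 = 0.031883.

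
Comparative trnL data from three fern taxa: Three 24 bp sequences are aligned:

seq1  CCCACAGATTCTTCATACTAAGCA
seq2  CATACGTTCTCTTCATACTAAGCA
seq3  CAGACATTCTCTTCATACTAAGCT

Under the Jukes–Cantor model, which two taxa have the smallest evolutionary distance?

seq1–seq2: 6/24 differ, p = 0.250, d = 0.304.
seq1–seq3: 6/24 differ, p = 0.250, d = 0.304.
seq2–seq3: 3/24 differ, p = 0.125, d = 0.137.
The smallest distance is between seq2 and seq3.

seq2 and seq3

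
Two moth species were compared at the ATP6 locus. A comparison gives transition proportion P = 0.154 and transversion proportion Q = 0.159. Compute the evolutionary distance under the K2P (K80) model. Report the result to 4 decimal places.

Under the Kimura two-parameter model, d = −½ ln(1 − 2P − Q) − ¼ ln(1 − 2Q).
1 − 2P − Q = 0.533, giving −½ ln(0.533) = 0.314617.
1 − 2Q = 0.682, giving −¼ ln(0.682) = 0.095681.
d = 0.314617 + 0.095681 = 0.410298.

0.4103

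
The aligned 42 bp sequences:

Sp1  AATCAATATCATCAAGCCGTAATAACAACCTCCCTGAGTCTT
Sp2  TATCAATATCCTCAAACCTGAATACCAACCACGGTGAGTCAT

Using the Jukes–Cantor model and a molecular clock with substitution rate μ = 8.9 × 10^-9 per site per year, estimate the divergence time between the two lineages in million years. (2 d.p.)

16.09

The sequences differ at 10 of 42 sites (1, 11, 16, 19, 20, 25, 31, 33, 34, 41), so p = 10/42 ≈ 0.238095.
d = −(3/4) ln(1 − 4p/3) = −0.75 ln(1 − 0.31746) = −0.75 ln(0.68254)
  = −0.75 × (-0.381934) = 0.286451 substitutions/site.
Under a molecular clock d = 2μt, so t = d/(2μ) = 0.286451 / (2 × 8.9 × 10^-9) = 16.09 million years.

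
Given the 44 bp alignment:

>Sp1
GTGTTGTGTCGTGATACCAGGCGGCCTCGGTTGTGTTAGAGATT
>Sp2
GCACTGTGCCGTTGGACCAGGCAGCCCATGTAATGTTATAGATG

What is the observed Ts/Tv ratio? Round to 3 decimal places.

Transitions are A↔G and C↔T; transversions are all other mismatches.
Transitions: 8. Transversions: 7.
R = 8/7 = 1.142857… ≈ 1.143 (to 3 d.p.).

1.143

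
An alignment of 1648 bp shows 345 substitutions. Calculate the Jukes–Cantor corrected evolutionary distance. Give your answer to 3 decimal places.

p = 345/1648 ≈ 0.209345.
d = −(3/4) ln(1 − 4p/3) = −0.75 ln(1 − 0.279127) = −0.75 ln(0.720873)
  = −0.75 × (-0.327292) = 0.245469 substitutions/site.

0.245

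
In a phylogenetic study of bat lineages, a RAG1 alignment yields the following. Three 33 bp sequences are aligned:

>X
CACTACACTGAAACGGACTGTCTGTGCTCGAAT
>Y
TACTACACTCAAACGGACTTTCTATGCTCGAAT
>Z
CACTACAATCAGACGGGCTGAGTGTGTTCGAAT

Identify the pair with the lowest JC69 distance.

X and Y

X–Y: 4/33 differ, p = 0.121, d = 0.132.
X–Z: 7/33 differ, p = 0.212, d = 0.249.
Y–Z: 9/33 differ, p = 0.273, d = 0.339.
The smallest distance is between X and Y.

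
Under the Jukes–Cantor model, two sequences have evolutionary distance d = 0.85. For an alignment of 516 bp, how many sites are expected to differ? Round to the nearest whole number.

262

Invert JC69: p = (3/4)(1 − e^(−4d/3)) = 0.75 × (1 − e^(-1.133333)) = 0.75 × (1 − 0.321958) = 0.508532.
Expected differing sites = pL ≈ 0.508532 × 516 = 262.402512 ≈ 262.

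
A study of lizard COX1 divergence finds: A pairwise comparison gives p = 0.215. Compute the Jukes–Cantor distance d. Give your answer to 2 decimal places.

d = −(3/4) ln(1 − 4p/3) = −0.75 ln(1 − 0.286667) = −0.75 ln(0.713333)
  = −0.75 × (-0.337807) = 0.253355 substitutions/site.

0.25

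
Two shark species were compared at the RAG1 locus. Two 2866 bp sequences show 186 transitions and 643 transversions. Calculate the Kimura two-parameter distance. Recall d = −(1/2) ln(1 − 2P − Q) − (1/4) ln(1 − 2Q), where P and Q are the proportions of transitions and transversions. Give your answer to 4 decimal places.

0.3675

P = 186/2866 ≈ 0.064899 and Q = 643/2866 ≈ 0.224355.
Under the Kimura two-parameter model, d = −½ ln(1 − 2P − Q) − ¼ ln(1 − 2Q).
1 − 2P − Q = 0.645847, giving −½ ln(0.645847) = 0.218596.
1 − 2Q = 0.55129, giving −¼ ln(0.55129) = 0.148874.
d = 0.218596 + 0.148874 = 0.367470.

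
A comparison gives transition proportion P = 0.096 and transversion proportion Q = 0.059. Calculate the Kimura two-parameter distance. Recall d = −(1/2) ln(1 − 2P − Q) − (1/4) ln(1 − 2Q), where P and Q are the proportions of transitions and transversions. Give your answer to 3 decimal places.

Under the Kimura two-parameter model, d = −½ ln(1 − 2P − Q) − ¼ ln(1 − 2Q).
1 − 2P − Q = 0.749, giving −½ ln(0.749) = 0.144508.
1 − 2Q = 0.882, giving −¼ ln(0.882) = 0.031391.
d = 0.144508 + 0.031391 = 0.175899.

0.176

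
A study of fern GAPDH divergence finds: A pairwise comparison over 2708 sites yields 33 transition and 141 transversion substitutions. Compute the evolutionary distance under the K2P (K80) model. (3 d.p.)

0.067

P = 33/2708 ≈ 0.012186 and Q = 141/2708 ≈ 0.052068.
Under the Kimura two-parameter model, d = −½ ln(1 − 2P − Q) − ¼ ln(1 − 2Q).
1 − 2P − Q = 0.92356, giving −½ ln(0.92356) = 0.039760.
1 − 2Q = 0.895864, giving −¼ ln(0.895864) = 0.027492.
d = 0.039760 + 0.027492 = 0.067252.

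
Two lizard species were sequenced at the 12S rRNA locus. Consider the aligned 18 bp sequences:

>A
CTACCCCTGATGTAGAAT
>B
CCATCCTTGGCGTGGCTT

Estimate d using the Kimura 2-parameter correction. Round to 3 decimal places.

0.815

Of 18 sites, 6 differences are transitions and 2 are transversions, so P = 6/18 ≈ 0.333333 and Q = 2/18 ≈ 0.111111.
Under the Kimura two-parameter model, d = −½ ln(1 − 2P − Q) − ¼ ln(1 − 2Q).
1 − 2P − Q = 0.222223, giving −½ ln(0.222223) = 0.752037.
1 − 2Q = 0.777778, giving −¼ ln(0.777778) = 0.062829.
d = 0.752037 + 0.062829 = 0.814866.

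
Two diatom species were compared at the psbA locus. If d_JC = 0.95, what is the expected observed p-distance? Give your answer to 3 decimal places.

p = (3/4)(1 − e^(−4d/3)) = 0.75 × (1 − e^(-1.266667)) = 0.75 × (1 − 0.281769) = 0.538673.

0.539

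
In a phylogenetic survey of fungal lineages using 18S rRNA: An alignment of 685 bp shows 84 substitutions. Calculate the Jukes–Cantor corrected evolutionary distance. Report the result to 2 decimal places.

p = 84/685 ≈ 0.122628.
d = −(3/4) ln(1 − 4p/3) = −0.75 ln(1 − 0.163504) = −0.75 ln(0.836496)
  = −0.75 × (-0.178534) = 0.133901 substitutions/site.

0.13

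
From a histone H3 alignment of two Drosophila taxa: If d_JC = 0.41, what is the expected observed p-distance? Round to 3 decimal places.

p = (3/4)(1 − e^(−4d/3)) = 0.75 × (1 − e^(-0.546667)) = 0.75 × (1 − 0.578876) = 0.315843.

0.316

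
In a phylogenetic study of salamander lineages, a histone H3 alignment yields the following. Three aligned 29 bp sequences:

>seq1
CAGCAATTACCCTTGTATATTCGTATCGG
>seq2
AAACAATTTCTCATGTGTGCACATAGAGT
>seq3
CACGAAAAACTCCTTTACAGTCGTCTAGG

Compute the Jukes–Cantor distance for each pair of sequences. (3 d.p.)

d(seq1,seq2) = 0.683, d(seq1,seq3) = 0.529, d(seq2,seq3) = 1.141

seq1–seq2: 13/29 sites differ → p ≈ 0.448276, d = −0.75 ln(1 − 0.597701) = 0.682920 ≈ 0.683.
seq1–seq3: 11/29 sites differ → p ≈ 0.37931, d = −0.75 ln(1 − 0.505747) = 0.528531 ≈ 0.529.
seq2–seq3: 17/29 sites differ → p ≈ 0.586207, d = −0.75 ln(1 − 0.781609) = 1.141101 ≈ 1.141.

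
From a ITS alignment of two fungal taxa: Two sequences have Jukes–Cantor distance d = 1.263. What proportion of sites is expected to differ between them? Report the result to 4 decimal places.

p = (3/4)(1 − e^(−4d/3)) = 0.75 × (1 − e^(-1.684)) = 0.75 × (1 − 0.185630) = 0.610778.

0.6108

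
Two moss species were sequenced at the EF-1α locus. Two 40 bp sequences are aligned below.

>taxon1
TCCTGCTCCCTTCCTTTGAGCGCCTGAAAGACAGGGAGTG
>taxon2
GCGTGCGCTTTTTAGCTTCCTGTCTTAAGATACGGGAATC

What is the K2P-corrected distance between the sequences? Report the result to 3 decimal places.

1.008

Of 40 sites, 9 differences are transitions and 13 are transversions, so P = 9/40 = 0.225 and Q = 13/40 = 0.325.
Under the Kimura two-parameter model, d = −½ ln(1 − 2P − Q) − ¼ ln(1 − 2Q).
1 − 2P − Q = 0.225, giving −½ ln(0.225) = 0.745827.
1 − 2Q = 0.35, giving −¼ ln(0.35) = 0.262456.
d = 0.745827 + 0.262456 = 1.008283.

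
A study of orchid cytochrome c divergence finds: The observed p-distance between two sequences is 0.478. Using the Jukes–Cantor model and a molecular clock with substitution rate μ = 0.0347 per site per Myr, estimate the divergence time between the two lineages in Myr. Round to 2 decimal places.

d = −(3/4) ln(1 − 4p/3) = −0.75 ln(1 − 0.637333) = −0.75 ln(0.362667)
  = −0.75 × (-1.014270) = 0.760703 substitutions/site.
Under a molecular clock d = 2μt, so t = d/(2μ) = 0.760703 / (2 × 0.0347) = 10.96 Myr.

10.96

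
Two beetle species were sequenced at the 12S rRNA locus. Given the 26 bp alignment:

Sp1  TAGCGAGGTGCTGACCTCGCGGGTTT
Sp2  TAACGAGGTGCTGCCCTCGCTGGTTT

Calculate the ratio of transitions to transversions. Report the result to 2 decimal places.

Transitions are A↔G and C↔T; transversions are all other mismatches.
Transitions: 1. Transversions: 2.
R = 1/2 = 0.50.

0.50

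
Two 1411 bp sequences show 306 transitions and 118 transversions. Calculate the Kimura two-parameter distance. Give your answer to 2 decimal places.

P = 306/1411 ≈ 0.216867 and Q = 118/1411 ≈ 0.083629.
Under the Kimura two-parameter model, d = −½ ln(1 − 2P − Q) − ¼ ln(1 − 2Q).
1 − 2P − Q = 0.482637, giving −½ ln(0.482637) = 0.364245.
1 − 2Q = 0.832742, giving −¼ ln(0.832742) = 0.045758.
d = 0.364245 + 0.045758 = 0.410003.

0.41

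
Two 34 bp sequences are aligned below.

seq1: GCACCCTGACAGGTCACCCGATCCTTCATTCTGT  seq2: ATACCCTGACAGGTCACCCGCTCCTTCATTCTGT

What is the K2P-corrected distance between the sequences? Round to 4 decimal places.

0.0947

Of 34 sites, 2 differences are transitions and 1 are transversions, so P = 2/34 ≈ 0.058824 and Q = 1/34 ≈ 0.029412.
Under the Kimura two-parameter model, d = −½ ln(1 − 2P − Q) − ¼ ln(1 − 2Q).
1 − 2P − Q = 0.85294, giving −½ ln(0.85294) = 0.079533.
1 − 2Q = 0.941176, giving −¼ ln(0.941176) = 0.015156.
d = 0.079533 + 0.015156 = 0.094689.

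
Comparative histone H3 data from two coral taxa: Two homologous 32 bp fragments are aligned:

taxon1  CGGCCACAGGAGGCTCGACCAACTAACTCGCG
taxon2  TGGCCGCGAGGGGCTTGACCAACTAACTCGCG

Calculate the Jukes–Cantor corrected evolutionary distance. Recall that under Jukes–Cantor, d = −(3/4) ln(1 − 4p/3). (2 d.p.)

The sequences differ at 6 of 32 sites (1, 6, 8, 9, 11, 16), so p = 6/32 = 0.1875.
d = −(3/4) ln(1 − 4p/3) = −0.75 ln(1 − 0.25) = −0.75 ln(0.75)
  = −0.75 × (-0.287682) = 0.215762 substitutions/site.

0.22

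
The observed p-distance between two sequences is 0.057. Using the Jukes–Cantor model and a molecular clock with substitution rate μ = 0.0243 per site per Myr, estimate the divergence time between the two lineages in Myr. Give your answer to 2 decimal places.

d = −(3/4) ln(1 − 4p/3) = −0.75 ln(1 − 0.076) = −0.75 ln(0.924)
  = −0.75 × (-0.079043) = 0.059282 substitutions/site.
Under a molecular clock d = 2μt, so t = d/(2μ) = 0.059282 / (2 × 0.0243) = 1.22 Myr.

1.22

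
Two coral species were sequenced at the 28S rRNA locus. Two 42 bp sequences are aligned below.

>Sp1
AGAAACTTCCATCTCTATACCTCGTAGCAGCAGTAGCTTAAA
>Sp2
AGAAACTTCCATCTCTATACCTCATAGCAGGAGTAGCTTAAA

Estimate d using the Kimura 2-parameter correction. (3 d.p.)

Of 42 sites, 1 differences are transitions and 1 are transversions, so P = 1/42 ≈ 0.02381 and Q = 1/42 ≈ 0.02381.
Under the Kimura two-parameter model, d = −½ ln(1 − 2P − Q) − ¼ ln(1 − 2Q).
1 − 2P − Q = 0.92857, giving −½ ln(0.92857) = 0.037055.
1 − 2Q = 0.95238, giving −¼ ln(0.95238) = 0.012198.
d = 0.037055 + 0.012198 = 0.049253.

0.049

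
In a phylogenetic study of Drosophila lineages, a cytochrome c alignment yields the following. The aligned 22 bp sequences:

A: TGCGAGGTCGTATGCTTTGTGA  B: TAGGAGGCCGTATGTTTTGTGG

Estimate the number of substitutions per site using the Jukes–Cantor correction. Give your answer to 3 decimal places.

The sequences differ at 5 of 22 sites (2, 3, 8, 15, 22), so p = 5/22 ≈ 0.227273.
d = −(3/4) ln(1 − 4p/3) = −0.75 ln(1 − 0.303031) = −0.75 ln(0.696969)
  = −0.75 × (-0.361014) = 0.270761 substitutions/site.

0.271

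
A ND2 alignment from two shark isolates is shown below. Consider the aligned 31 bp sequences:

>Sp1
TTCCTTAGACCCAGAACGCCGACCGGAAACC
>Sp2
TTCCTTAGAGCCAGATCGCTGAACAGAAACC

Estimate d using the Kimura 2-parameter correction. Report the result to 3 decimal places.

0.182

Of 31 sites, 2 differences are transitions and 3 are transversions, so P = 2/31 ≈ 0.064516 and Q = 3/31 ≈ 0.096774.
Under the Kimura two-parameter model, d = −½ ln(1 − 2P − Q) − ¼ ln(1 − 2Q).
1 − 2P − Q = 0.774194, giving −½ ln(0.774194) = 0.127966.
1 − 2Q = 0.806452, giving −¼ ln(0.806452) = 0.053778.
d = 0.127966 + 0.053778 = 0.181744.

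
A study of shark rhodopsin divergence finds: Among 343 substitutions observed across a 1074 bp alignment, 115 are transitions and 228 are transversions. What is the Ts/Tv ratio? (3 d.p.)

0.504

R = 115/228 = 0.504385… ≈ 0.504 (to 3 d.p.).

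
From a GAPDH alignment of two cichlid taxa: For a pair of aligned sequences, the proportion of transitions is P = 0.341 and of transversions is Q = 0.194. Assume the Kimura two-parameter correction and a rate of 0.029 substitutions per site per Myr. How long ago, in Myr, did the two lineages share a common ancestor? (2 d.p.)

Under the Kimura two-parameter model, d = −½ ln(1 − 2P − Q) − ¼ ln(1 − 2Q).
1 − 2P − Q = 0.124, giving −½ ln(0.124) = 1.043737.
1 − 2Q = 0.612, giving −¼ ln(0.612) = 0.122756.
d = 1.043737 + 0.122756 = 1.166493.
Under a molecular clock d = 2μt, so t = d/(2μ) = 1.166493 / (2 × 0.029) = 20.11 Myr.

20.11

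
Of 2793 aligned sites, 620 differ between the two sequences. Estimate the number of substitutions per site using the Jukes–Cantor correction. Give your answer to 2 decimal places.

p = 620/2793 ≈ 0.221984.
d = −(3/4) ln(1 − 4p/3) = −0.75 ln(1 − 0.295979) = −0.75 ln(0.704021)
  = −0.75 × (-0.350947) = 0.263210 substitutions/site.

0.26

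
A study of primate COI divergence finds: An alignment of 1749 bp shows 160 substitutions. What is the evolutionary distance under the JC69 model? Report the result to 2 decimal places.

0.10

p = 160/1749 ≈ 0.091481.
d = −(3/4) ln(1 − 4p/3) = −0.75 ln(1 − 0.121975) = −0.75 ln(0.878025)
  = −0.75 × (-0.130080) = 0.097560 substitutions/site.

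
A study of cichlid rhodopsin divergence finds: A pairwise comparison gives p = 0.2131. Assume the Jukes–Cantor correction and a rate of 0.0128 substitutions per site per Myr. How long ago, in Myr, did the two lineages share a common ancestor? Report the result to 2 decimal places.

9.79

d = −(3/4) ln(1 − 4p/3) = −0.75 ln(1 − 0.284133) = −0.75 ln(0.715867)
  = −0.75 × (-0.334261) = 0.250696 substitutions/site.
Under a molecular clock d = 2μt, so t = d/(2μ) = 0.250696 / (2 × 0.0128) = 9.79 Myr.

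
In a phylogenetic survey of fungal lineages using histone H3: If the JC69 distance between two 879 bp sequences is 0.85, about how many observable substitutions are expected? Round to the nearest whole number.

Invert JC69: p = (3/4)(1 − e^(−4d/3)) = 0.75 × (1 − e^(-1.133333)) = 0.75 × (1 − 0.321958) = 0.508532.
Expected differing sites = pL ≈ 0.508532 × 879 = 446.999628 ≈ 447.

447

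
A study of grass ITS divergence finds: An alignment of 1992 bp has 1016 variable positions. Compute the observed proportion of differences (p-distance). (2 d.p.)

0.51

p = 1016/1992 = 0.510040… ≈ 0.51 (to 2 d.p.).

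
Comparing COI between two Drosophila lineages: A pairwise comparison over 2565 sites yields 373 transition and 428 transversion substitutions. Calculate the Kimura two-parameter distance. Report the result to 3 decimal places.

0.407

P = 373/2565 ≈ 0.145419 and Q = 428/2565 ≈ 0.166862.
Under the Kimura two-parameter model, d = −½ ln(1 − 2P − Q) − ¼ ln(1 − 2Q).
1 − 2P − Q = 0.5423, giving −½ ln(0.5423) = 0.305968.
1 − 2Q = 0.666276, giving −¼ ln(0.666276) = 0.101513.
d = 0.305968 + 0.101513 = 0.407481.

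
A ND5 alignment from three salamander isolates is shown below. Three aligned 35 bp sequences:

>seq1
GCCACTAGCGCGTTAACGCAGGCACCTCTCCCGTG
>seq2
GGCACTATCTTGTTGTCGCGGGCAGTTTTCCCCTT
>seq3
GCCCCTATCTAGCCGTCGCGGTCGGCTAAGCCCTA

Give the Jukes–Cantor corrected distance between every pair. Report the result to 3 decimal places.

d(seq1,seq2) = 0.458, d(seq1,seq3) = 0.782, d(seq2,seq3) = 0.458

seq1–seq2: 12/35 sites differ → p ≈ 0.342857, d = −0.75 ln(1 − 0.457143) = 0.458182 ≈ 0.458.
seq1–seq3: 17/35 sites differ → p ≈ 0.485714, d = −0.75 ln(1 − 0.647619) = 0.782282 ≈ 0.782.
seq2–seq3: 12/35 sites differ → p ≈ 0.342857, d = −0.75 ln(1 − 0.457143) = 0.458182 ≈ 0.458.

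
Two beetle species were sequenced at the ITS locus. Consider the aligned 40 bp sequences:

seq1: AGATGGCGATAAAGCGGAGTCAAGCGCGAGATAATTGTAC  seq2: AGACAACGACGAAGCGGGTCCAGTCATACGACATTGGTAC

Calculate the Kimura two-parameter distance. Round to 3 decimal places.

Of 40 sites, 12 differences are transitions and 5 are transversions, so P = 12/40 = 0.3 and Q = 5/40 = 0.125.
Under the Kimura two-parameter model, d = −½ ln(1 − 2P − Q) − ¼ ln(1 − 2Q).
1 − 2P − Q = 0.275, giving −½ ln(0.275) = 0.645492.
1 − 2Q = 0.75, giving −¼ ln(0.75) = 0.071921.
d = 0.645492 + 0.071921 = 0.717413.

0.717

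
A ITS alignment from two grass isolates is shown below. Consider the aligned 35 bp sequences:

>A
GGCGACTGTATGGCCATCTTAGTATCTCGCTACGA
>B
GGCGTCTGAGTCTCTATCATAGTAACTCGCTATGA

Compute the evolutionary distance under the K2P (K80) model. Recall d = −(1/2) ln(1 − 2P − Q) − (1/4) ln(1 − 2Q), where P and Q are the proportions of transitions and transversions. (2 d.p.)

0.31

Of 35 sites, 3 differences are transitions and 6 are transversions, so P = 3/35 ≈ 0.085714 and Q = 6/35 ≈ 0.171429.
Under the Kimura two-parameter model, d = −½ ln(1 − 2P − Q) − ¼ ln(1 − 2Q).
1 − 2P − Q = 0.657143, giving −½ ln(0.657143) = 0.209927.
1 − 2Q = 0.657142, giving −¼ ln(0.657142) = 0.104964.
d = 0.209927 + 0.104964 = 0.314891.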